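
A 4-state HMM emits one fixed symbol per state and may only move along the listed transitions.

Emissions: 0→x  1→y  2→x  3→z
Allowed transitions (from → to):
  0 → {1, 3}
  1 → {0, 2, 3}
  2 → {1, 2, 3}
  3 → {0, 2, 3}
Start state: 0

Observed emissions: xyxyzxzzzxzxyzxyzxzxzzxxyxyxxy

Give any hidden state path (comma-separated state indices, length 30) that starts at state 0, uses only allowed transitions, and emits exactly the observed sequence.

  pos 0: x in {0,2}, choose 0; start
  pos 1: y in {1}, choose 1; 0->1 ok
  pos 2: x in {0,2}, choose 2; 1->2 ok
  pos 3: y in {1}, choose 1; 2->1 ok
  pos 4: z in {3}, choose 3; 1->3 ok
  pos 5: x in {0,2}, choose 0; 3->0 ok
  pos 6: z in {3}, choose 3; 0->3 ok
  pos 7: z in {3}, choose 3; 3->3 ok
  pos 8: z in {3}, choose 3; 3->3 ok
  pos 9: x in {0,2}, choose 2; 3->2 ok
  pos 10: z in {3}, choose 3; 2->3 ok
  pos 11: x in {0,2}, choose 0; 3->0 ok
  pos 12: y in {1}, choose 1; 0->1 ok
  pos 13: z in {3}, choose 3; 1->3 ok
  pos 14: x in {0,2}, choose 2; 3->2 ok
  pos 15: y in {1}, choose 1; 2->1 ok
  pos 16: z in {3}, choose 3; 1->3 ok
  pos 17: x in {0,2}, choose 0; 3->0 ok
  pos 18: z in {3}, choose 3; 0->3 ok
  pos 19: x in {0,2}, choose 0; 3->0 ok
  pos 20: z in {3}, choose 3; 0->3 ok
  pos 21: z in {3}, choose 3; 3->3 ok
  pos 22: x in {0,2}, choose 2; 3->2 ok
  pos 23: x in {0,2}, choose 2; 2->2 ok
  pos 24: y in {1}, choose 1; 2->1 ok
  pos 25: x in {0,2}, choose 2; 1->2 ok
  pos 26: y in {1}, choose 1; 2->1 ok
  pos 27: x in {0,2}, choose 2; 1->2 ok
  pos 28: x in {0,2}, choose 2; 2->2 ok
  pos 29: y in {1}, choose 1; 2->1 ok

0,1,2,1,3,0,3,3,3,2,3,0,1,3,2,1,3,0,3,0,3,3,2,2,1,2,1,2,2,1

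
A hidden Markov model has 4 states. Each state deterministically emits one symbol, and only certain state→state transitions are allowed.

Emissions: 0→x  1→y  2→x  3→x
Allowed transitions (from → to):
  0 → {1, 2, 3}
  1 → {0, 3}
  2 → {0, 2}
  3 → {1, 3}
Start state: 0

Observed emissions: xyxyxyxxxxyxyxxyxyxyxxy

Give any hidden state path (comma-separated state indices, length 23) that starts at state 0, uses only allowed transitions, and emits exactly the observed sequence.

0,1,0,1,3,1,0,2,0,3,1,0,1,0,3,1,3,1,3,1,3,3,1

  pos 0: x in {0,2,3}, choose 0; start
  pos 1: y in {1}, choose 1; 0->1 ok
  pos 2: x in {0,2,3}, choose 0; 1->0 ok
  pos 3: y in {1}, choose 1; 0->1 ok
  pos 4: x in {0,2,3}, choose 3; 1->3 ok
  pos 5: y in {1}, choose 1; 3->1 ok
  pos 6: x in {0,2,3}, choose 0; 1->0 ok
  pos 7: x in {0,2,3}, choose 2; 0->2 ok
  pos 8: x in {0,2,3}, choose 0; 2->0 ok
  pos 9: x in {0,2,3}, choose 3; 0->3 ok
  pos 10: y in {1}, choose 1; 3->1 ok
  pos 11: x in {0,2,3}, choose 0; 1->0 ok
  pos 12: y in {1}, choose 1; 0->1 ok
  pos 13: x in {0,2,3}, choose 0; 1->0 ok
  pos 14: x in {0,2,3}, choose 3; 0->3 ok
  pos 15: y in {1}, choose 1; 3->1 ok
  pos 16: x in {0,2,3}, choose 3; 1->3 ok
  pos 17: y in {1}, choose 1; 3->1 ok
  pos 18: x in {0,2,3}, choose 3; 1->3 ok
  pos 19: y in {1}, choose 1; 3->1 ok
  pos 20: x in {0,2,3}, choose 3; 1->3 ok
  pos 21: x in {0,2,3}, choose 3; 3->3 ok
  pos 22: y in {1}, choose 1; 3->1 ok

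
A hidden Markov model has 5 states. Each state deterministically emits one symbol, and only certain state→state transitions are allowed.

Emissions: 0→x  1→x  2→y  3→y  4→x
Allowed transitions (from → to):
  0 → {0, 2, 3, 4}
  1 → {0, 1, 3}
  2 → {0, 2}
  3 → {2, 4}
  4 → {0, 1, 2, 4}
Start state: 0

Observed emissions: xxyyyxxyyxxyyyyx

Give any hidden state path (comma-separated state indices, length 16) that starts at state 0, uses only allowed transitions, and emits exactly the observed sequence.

  pos 0: x in {0,1,4}, choose 0; start
  pos 1: x in {0,1,4}, choose 0; 0->0 ok
  pos 2: y in {2,3}, choose 2; 0->2 ok
  pos 3: y in {2,3}, choose 2; 2->2 ok
  pos 4: y in {2,3}, choose 2; 2->2 ok
  pos 5: x in {0,1,4}, choose 0; 2->0 ok
  pos 6: x in {0,1,4}, choose 0; 0->0 ok
  pos 7: y in {2,3}, choose 2; 0->2 ok
  pos 8: y in {2,3}, choose 2; 2->2 ok
  pos 9: x in {0,1,4}, choose 0; 2->0 ok
  pos 10: x in {0,1,4}, choose 0; 0->0 ok
  pos 11: y in {2,3}, choose 3; 0->3 ok
  pos 12: y in {2,3}, choose 2; 3->2 ok
  pos 13: y in {2,3}, choose 2; 2->2 ok
  pos 14: y in {2,3}, choose 2; 2->2 ok
  pos 15: x in {0,1,4}, choose 0; 2->0 ok

0,0,2,2,2,0,0,2,2,0,0,3,2,2,2,0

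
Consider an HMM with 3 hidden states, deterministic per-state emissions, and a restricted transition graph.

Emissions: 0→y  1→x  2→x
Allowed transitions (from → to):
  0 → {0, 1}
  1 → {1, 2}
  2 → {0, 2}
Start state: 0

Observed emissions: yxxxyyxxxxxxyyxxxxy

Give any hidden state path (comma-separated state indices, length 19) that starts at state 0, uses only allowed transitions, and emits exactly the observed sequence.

0,1,2,2,0,0,1,1,1,2,2,2,0,0,1,1,1,2,0

  [0] y  {0}  => 0  start
  [1] x  {1,2}  => 1  0->1 ok
  [2] x  {1,2}  => 2  1->2 ok
  [3] x  {1,2}  => 2  2->2 ok
  [4] y  {0}  => 0  2->0 ok
  [5] y  {0}  => 0  0->0 ok
  [6] x  {1,2}  => 1  0->1 ok
  [7] x  {1,2}  => 1  1->1 ok
  [8] x  {1,2}  => 1  1->1 ok
  [9] x  {1,2}  => 2  1->2 ok
  [10] x  {1,2}  => 2  2->2 ok
  [11] x  {1,2}  => 2  2->2 ok
  [12] y  {0}  => 0  2->0 ok
  [13] y  {0}  => 0  0->0 ok
  [14] x  {1,2}  => 1  0->1 ok
  [15] x  {1,2}  => 1  1->1 ok
  [16] x  {1,2}  => 1  1->1 ok
  [17] x  {1,2}  => 2  1->2 ok
  [18] y  {0}  => 0  2->0 ok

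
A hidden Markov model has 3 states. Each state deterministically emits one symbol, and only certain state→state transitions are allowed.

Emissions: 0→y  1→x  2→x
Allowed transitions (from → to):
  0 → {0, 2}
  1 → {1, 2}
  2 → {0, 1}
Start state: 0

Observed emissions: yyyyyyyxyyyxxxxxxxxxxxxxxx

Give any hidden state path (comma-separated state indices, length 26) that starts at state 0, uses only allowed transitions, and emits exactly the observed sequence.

0,0,0,0,0,0,0,2,0,0,0,2,1,1,1,2,1,1,2,1,2,1,1,1,2,1

  0: obs=y cand={0} pick 0 [start]
  1: obs=y cand={0} pick 0 [0->0 ok]
  2: obs=y cand={0} pick 0 [0->0 ok]
  3: obs=y cand={0} pick 0 [0->0 ok]
  4: obs=y cand={0} pick 0 [0->0 ok]
  5: obs=y cand={0} pick 0 [0->0 ok]
  6: obs=y cand={0} pick 0 [0->0 ok]
  7: obs=x cand={1,2} pick 2 [0->2 ok]
  8: obs=y cand={0} pick 0 [2->0 ok]
  9: obs=y cand={0} pick 0 [0->0 ok]
  10: obs=y cand={0} pick 0 [0->0 ok]
  11: obs=x cand={1,2} pick 2 [0->2 ok]
  12: obs=x cand={1,2} pick 1 [2->1 ok]
  13: obs=x cand={1,2} pick 1 [1->1 ok]
  14: obs=x cand={1,2} pick 1 [1->1 ok]
  15: obs=x cand={1,2} pick 2 [1->2 ok]
  16: obs=x cand={1,2} pick 1 [2->1 ok]
  17: obs=x cand={1,2} pick 1 [1->1 ok]
  18: obs=x cand={1,2} pick 2 [1->2 ok]
  19: obs=x cand={1,2} pick 1 [2->1 ok]
  20: obs=x cand={1,2} pick 2 [1->2 ok]
  21: obs=x cand={1,2} pick 1 [2->1 ok]
  22: obs=x cand={1,2} pick 1 [1->1 ok]
  23: obs=x cand={1,2} pick 1 [1->1 ok]
  24: obs=x cand={1,2} pick 2 [1->2 ok]
  25: obs=x cand={1,2} pick 1 [2->1 ok]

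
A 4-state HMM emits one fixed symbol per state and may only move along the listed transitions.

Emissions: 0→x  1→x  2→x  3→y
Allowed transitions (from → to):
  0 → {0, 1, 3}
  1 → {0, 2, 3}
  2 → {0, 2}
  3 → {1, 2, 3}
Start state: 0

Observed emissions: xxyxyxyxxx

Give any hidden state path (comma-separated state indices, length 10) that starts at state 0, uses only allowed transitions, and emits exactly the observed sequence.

  t0 'x' -> {0,1,2}, take 0 (start)
  t1 'x' -> {0,1,2}, take 0 (0->0 ok)
  t2 'y' -> {3}, take 3 (0->3 ok)
  t3 'x' -> {0,1,2}, take 1 (3->1 ok)
  t4 'y' -> {3}, take 3 (1->3 ok)
  t5 'x' -> {0,1,2}, take 1 (3->1 ok)
  t6 'y' -> {3}, take 3 (1->3 ok)
  t7 'x' -> {0,1,2}, take 2 (3->2 ok)
  t8 'x' -> {0,1,2}, take 0 (2->0 ok)
  t9 'x' -> {0,1,2}, take 1 (0->1 ok)

0,0,3,1,3,1,3,2,0,1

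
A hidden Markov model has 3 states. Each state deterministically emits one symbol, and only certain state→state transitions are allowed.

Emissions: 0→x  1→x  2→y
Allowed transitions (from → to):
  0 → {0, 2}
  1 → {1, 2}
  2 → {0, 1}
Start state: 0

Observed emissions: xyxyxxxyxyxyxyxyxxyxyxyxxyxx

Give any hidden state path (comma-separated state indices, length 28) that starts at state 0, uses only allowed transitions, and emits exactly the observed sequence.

0,2,0,2,1,1,1,2,1,2,1,2,0,2,1,2,1,1,2,0,2,0,2,0,0,2,0,0

  t0 'x' -> {0,1}, take 0 (start)
  t1 'y' -> {2}, take 2 (0->2 ok)
  t2 'x' -> {0,1}, take 0 (2->0 ok)
  t3 'y' -> {2}, take 2 (0->2 ok)
  t4 'x' -> {0,1}, take 1 (2->1 ok)
  t5 'x' -> {0,1}, take 1 (1->1 ok)
  t6 'x' -> {0,1}, take 1 (1->1 ok)
  t7 'y' -> {2}, take 2 (1->2 ok)
  t8 'x' -> {0,1}, take 1 (2->1 ok)
  t9 'y' -> {2}, take 2 (1->2 ok)
  t10 'x' -> {0,1}, take 1 (2->1 ok)
  t11 'y' -> {2}, take 2 (1->2 ok)
  t12 'x' -> {0,1}, take 0 (2->0 ok)
  t13 'y' -> {2}, take 2 (0->2 ok)
  t14 'x' -> {0,1}, take 1 (2->1 ok)
  t15 'y' -> {2}, take 2 (1->2 ok)
  t16 'x' -> {0,1}, take 1 (2->1 ok)
  t17 'x' -> {0,1}, take 1 (1->1 ok)
  t18 'y' -> {2}, take 2 (1->2 ok)
  t19 'x' -> {0,1}, take 0 (2->0 ok)
  t20 'y' -> {2}, take 2 (0->2 ok)
  t21 'x' -> {0,1}, take 0 (2->0 ok)
  t22 'y' -> {2}, take 2 (0->2 ok)
  t23 'x' -> {0,1}, take 0 (2->0 ok)
  t24 'x' -> {0,1}, take 0 (0->0 ok)
  t25 'y' -> {2}, take 2 (0->2 ok)
  t26 'x' -> {0,1}, take 0 (2->0 ok)
  t27 'x' -> {0,1}, take 0 (0->0 ok)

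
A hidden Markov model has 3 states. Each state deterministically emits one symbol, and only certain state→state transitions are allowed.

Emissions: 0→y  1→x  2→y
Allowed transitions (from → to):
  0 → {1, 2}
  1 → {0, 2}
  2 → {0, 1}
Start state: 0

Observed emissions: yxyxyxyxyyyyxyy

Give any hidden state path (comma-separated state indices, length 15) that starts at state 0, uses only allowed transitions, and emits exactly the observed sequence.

  pos 0: y in {0,2}, choose 0; start
  pos 1: x in {1}, choose 1; 0->1 ok
  pos 2: y in {0,2}, choose 2; 1->2 ok
  pos 3: x in {1}, choose 1; 2->1 ok
  pos 4: y in {0,2}, choose 2; 1->2 ok
  pos 5: x in {1}, choose 1; 2->1 ok
  pos 6: y in {0,2}, choose 2; 1->2 ok
  pos 7: x in {1}, choose 1; 2->1 ok
  pos 8: y in {0,2}, choose 0; 1->0 ok
  pos 9: y in {0,2}, choose 2; 0->2 ok
  pos 10: y in {0,2}, choose 0; 2->0 ok
  pos 11: y in {0,2}, choose 2; 0->2 ok
  pos 12: x in {1}, choose 1; 2->1 ok
  pos 13: y in {0,2}, choose 0; 1->0 ok
  pos 14: y in {0,2}, choose 2; 0->2 ok

0,1,2,1,2,1,2,1,0,2,0,2,1,0,2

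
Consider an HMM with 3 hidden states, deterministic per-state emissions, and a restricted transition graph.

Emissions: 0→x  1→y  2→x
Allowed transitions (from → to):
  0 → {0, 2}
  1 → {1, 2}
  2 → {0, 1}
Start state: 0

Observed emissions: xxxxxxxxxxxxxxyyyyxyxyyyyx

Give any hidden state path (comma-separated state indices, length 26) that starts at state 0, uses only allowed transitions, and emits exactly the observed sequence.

0,2,0,0,2,0,0,2,0,0,0,2,0,2,1,1,1,1,2,1,2,1,1,1,1,2

  0: obs=x cand={0,2} pick 0 [start]
  1: obs=x cand={0,2} pick 2 [0->2 ok]
  2: obs=x cand={0,2} pick 0 [2->0 ok]
  3: obs=x cand={0,2} pick 0 [0->0 ok]
  4: obs=x cand={0,2} pick 2 [0->2 ok]
  5: obs=x cand={0,2} pick 0 [2->0 ok]
  6: obs=x cand={0,2} pick 0 [0->0 ok]
  7: obs=x cand={0,2} pick 2 [0->2 ok]
  8: obs=x cand={0,2} pick 0 [2->0 ok]
  9: obs=x cand={0,2} pick 0 [0->0 ok]
  10: obs=x cand={0,2} pick 0 [0->0 ok]
  11: obs=x cand={0,2} pick 2 [0->2 ok]
  12: obs=x cand={0,2} pick 0 [2->0 ok]
  13: obs=x cand={0,2} pick 2 [0->2 ok]
  14: obs=y cand={1} pick 1 [2->1 ok]
  15: obs=y cand={1} pick 1 [1->1 ok]
  16: obs=y cand={1} pick 1 [1->1 ok]
  17: obs=y cand={1} pick 1 [1->1 ok]
  18: obs=x cand={0,2} pick 2 [1->2 ok]
  19: obs=y cand={1} pick 1 [2->1 ok]
  20: obs=x cand={0,2} pick 2 [1->2 ok]
  21: obs=y cand={1} pick 1 [2->1 ok]
  22: obs=y cand={1} pick 1 [1->1 ok]
  23: obs=y cand={1} pick 1 [1->1 ok]
  24: obs=y cand={1} pick 1 [1->1 ok]
  25: obs=x cand={0,2} pick 2 [1->2 ok]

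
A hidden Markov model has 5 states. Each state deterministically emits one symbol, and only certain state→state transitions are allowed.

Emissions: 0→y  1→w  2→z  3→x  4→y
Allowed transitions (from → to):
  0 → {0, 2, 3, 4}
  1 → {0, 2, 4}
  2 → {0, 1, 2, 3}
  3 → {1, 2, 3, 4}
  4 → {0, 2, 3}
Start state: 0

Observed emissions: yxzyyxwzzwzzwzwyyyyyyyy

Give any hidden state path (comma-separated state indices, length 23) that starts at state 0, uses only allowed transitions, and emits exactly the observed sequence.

  t0 'y' -> {0,4}, take 0 (start)
  t1 'x' -> {3}, take 3 (0->3 ok)
  t2 'z' -> {2}, take 2 (3->2 ok)
  t3 'y' -> {0,4}, take 0 (2->0 ok)
  t4 'y' -> {0,4}, take 0 (0->0 ok)
  t5 'x' -> {3}, take 3 (0->3 ok)
  t6 'w' -> {1}, take 1 (3->1 ok)
  t7 'z' -> {2}, take 2 (1->2 ok)
  t8 'z' -> {2}, take 2 (2->2 ok)
  t9 'w' -> {1}, take 1 (2->1 ok)
  t10 'z' -> {2}, take 2 (1->2 ok)
  t11 'z' -> {2}, take 2 (2->2 ok)
  t12 'w' -> {1}, take 1 (2->1 ok)
  t13 'z' -> {2}, take 2 (1->2 ok)
  t14 'w' -> {1}, take 1 (2->1 ok)
  t15 'y' -> {0,4}, take 4 (1->4 ok)
  t16 'y' -> {0,4}, take 0 (4->0 ok)
  t17 'y' -> {0,4}, take 0 (0->0 ok)
  t18 'y' -> {0,4}, take 0 (0->0 ok)
  t19 'y' -> {0,4}, take 0 (0->0 ok)
  t20 'y' -> {0,4}, take 0 (0->0 ok)
  t21 'y' -> {0,4}, take 4 (0->4 ok)
  t22 'y' -> {0,4}, take 0 (4->0 ok)

0,3,2,0,0,3,1,2,2,1,2,2,1,2,1,4,0,0,0,0,0,4,0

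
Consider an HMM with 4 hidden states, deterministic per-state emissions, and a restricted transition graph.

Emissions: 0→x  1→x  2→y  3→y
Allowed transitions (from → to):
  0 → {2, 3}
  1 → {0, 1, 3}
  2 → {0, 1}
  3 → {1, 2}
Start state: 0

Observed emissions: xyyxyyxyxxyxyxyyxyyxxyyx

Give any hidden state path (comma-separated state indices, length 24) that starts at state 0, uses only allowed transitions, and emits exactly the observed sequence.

0,3,2,0,3,2,0,2,1,0,2,0,2,1,3,2,0,3,2,1,0,3,2,0

  pos 0: x in {0,1}, choose 0; start
  pos 1: y in {2,3}, choose 3; 0->3 ok
  pos 2: y in {2,3}, choose 2; 3->2 ok
  pos 3: x in {0,1}, choose 0; 2->0 ok
  pos 4: y in {2,3}, choose 3; 0->3 ok
  pos 5: y in {2,3}, choose 2; 3->2 ok
  pos 6: x in {0,1}, choose 0; 2->0 ok
  pos 7: y in {2,3}, choose 2; 0->2 ok
  pos 8: x in {0,1}, choose 1; 2->1 ok
  pos 9: x in {0,1}, choose 0; 1->0 ok
  pos 10: y in {2,3}, choose 2; 0->2 ok
  pos 11: x in {0,1}, choose 0; 2->0 ok
  pos 12: y in {2,3}, choose 2; 0->2 ok
  pos 13: x in {0,1}, choose 1; 2->1 ok
  pos 14: y in {2,3}, choose 3; 1->3 ok
  pos 15: y in {2,3}, choose 2; 3->2 ok
  pos 16: x in {0,1}, choose 0; 2->0 ok
  pos 17: y in {2,3}, choose 3; 0->3 ok
  pos 18: y in {2,3}, choose 2; 3->2 ok
  pos 19: x in {0,1}, choose 1; 2->1 ok
  pos 20: x in {0,1}, choose 0; 1->0 ok
  pos 21: y in {2,3}, choose 3; 0->3 ok
  pos 22: y in {2,3}, choose 2; 3->2 ok
  pos 23: x in {0,1}, choose 0; 2->0 ok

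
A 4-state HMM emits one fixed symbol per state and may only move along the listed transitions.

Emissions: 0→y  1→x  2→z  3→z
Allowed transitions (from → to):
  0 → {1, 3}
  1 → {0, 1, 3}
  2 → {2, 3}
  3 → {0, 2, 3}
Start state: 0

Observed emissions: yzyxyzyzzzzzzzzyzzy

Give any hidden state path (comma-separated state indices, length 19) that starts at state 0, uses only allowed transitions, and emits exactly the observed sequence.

  pos 0: y in {0}, choose 0; start
  pos 1: z in {2,3}, choose 3; 0->3 ok
  pos 2: y in {0}, choose 0; 3->0 ok
  pos 3: x in {1}, choose 1; 0->1 ok
  pos 4: y in {0}, choose 0; 1->0 ok
  pos 5: z in {2,3}, choose 3; 0->3 ok
  pos 6: y in {0}, choose 0; 3->0 ok
  pos 7: z in {2,3}, choose 3; 0->3 ok
  pos 8: z in {2,3}, choose 3; 3->3 ok
  pos 9: z in {2,3}, choose 3; 3->3 ok
  pos 10: z in {2,3}, choose 2; 3->2 ok
  pos 11: z in {2,3}, choose 2; 2->2 ok
  pos 12: z in {2,3}, choose 2; 2->2 ok
  pos 13: z in {2,3}, choose 2; 2->2 ok
  pos 14: z in {2,3}, choose 3; 2->3 ok
  pos 15: y in {0}, choose 0; 3->0 ok
  pos 16: z in {2,3}, choose 3; 0->3 ok
  pos 17: z in {2,3}, choose 3; 3->3 ok
  pos 18: y in {0}, choose 0; 3->0 ok

0,3,0,1,0,3,0,3,3,3,2,2,2,2,3,0,3,3,0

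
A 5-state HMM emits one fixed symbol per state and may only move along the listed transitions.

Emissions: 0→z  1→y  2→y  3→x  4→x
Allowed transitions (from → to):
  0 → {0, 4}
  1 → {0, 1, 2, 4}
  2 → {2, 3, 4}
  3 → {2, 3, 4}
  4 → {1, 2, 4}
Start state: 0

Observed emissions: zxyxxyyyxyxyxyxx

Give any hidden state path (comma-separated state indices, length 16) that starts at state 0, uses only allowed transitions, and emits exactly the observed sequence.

0,4,2,3,3,2,2,2,4,2,3,2,4,2,3,3

  t0 'z' -> {0}, take 0 (start)
  t1 'x' -> {3,4}, take 4 (0->4 ok)
  t2 'y' -> {1,2}, take 2 (4->2 ok)
  t3 'x' -> {3,4}, take 3 (2->3 ok)
  t4 'x' -> {3,4}, take 3 (3->3 ok)
  t5 'y' -> {1,2}, take 2 (3->2 ok)
  t6 'y' -> {1,2}, take 2 (2->2 ok)
  t7 'y' -> {1,2}, take 2 (2->2 ok)
  t8 'x' -> {3,4}, take 4 (2->4 ok)
  t9 'y' -> {1,2}, take 2 (4->2 ok)
  t10 'x' -> {3,4}, take 3 (2->3 ok)
  t11 'y' -> {1,2}, take 2 (3->2 ok)
  t12 'x' -> {3,4}, take 4 (2->4 ok)
  t13 'y' -> {1,2}, take 2 (4->2 ok)
  t14 'x' -> {3,4}, take 3 (2->3 ok)
  t15 'x' -> {3,4}, take 3 (3->3 ok)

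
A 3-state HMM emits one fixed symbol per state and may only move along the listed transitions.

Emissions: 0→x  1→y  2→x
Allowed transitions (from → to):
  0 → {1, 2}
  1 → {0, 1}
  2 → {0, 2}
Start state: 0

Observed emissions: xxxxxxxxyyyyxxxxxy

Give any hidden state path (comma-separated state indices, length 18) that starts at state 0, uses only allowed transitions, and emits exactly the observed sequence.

  0: obs=x cand={0,2} pick 0 [start]
  1: obs=x cand={0,2} pick 2 [0->2 ok]
  2: obs=x cand={0,2} pick 2 [2->2 ok]
  3: obs=x cand={0,2} pick 2 [2->2 ok]
  4: obs=x cand={0,2} pick 2 [2->2 ok]
  5: obs=x cand={0,2} pick 2 [2->2 ok]
  6: obs=x cand={0,2} pick 2 [2->2 ok]
  7: obs=x cand={0,2} pick 0 [2->0 ok]
  8: obs=y cand={1} pick 1 [0->1 ok]
  9: obs=y cand={1} pick 1 [1->1 ok]
  10: obs=y cand={1} pick 1 [1->1 ok]
  11: obs=y cand={1} pick 1 [1->1 ok]
  12: obs=x cand={0,2} pick 0 [1->0 ok]
  13: obs=x cand={0,2} pick 2 [0->2 ok]
  14: obs=x cand={0,2} pick 2 [2->2 ok]
  15: obs=x cand={0,2} pick 2 [2->2 ok]
  16: obs=x cand={0,2} pick 0 [2->0 ok]
  17: obs=y cand={1} pick 1 [0->1 ok]

0,2,2,2,2,2,2,0,1,1,1,1,0,2,2,2,0,1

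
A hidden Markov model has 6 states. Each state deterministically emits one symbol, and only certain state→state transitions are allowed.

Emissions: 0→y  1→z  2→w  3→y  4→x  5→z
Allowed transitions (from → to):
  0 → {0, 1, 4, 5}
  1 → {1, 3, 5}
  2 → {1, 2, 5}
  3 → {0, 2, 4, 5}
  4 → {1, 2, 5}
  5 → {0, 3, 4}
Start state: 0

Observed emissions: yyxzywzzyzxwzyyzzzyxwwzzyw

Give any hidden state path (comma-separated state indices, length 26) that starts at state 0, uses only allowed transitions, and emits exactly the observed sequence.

0,0,4,5,3,2,1,1,3,5,4,2,1,3,0,1,1,1,3,4,2,2,1,1,3,2

  pos 0: y in {0,3}, choose 0; start
  pos 1: y in {0,3}, choose 0; 0->0 ok
  pos 2: x in {4}, choose 4; 0->4 ok
  pos 3: z in {1,5}, choose 5; 4->5 ok
  pos 4: y in {0,3}, choose 3; 5->3 ok
  pos 5: w in {2}, choose 2; 3->2 ok
  pos 6: z in {1,5}, choose 1; 2->1 ok
  pos 7: z in {1,5}, choose 1; 1->1 ok
  pos 8: y in {0,3}, choose 3; 1->3 ok
  pos 9: z in {1,5}, choose 5; 3->5 ok
  pos 10: x in {4}, choose 4; 5->4 ok
  pos 11: w in {2}, choose 2; 4->2 ok
  pos 12: z in {1,5}, choose 1; 2->1 ok
  pos 13: y in {0,3}, choose 3; 1->3 ok
  pos 14: y in {0,3}, choose 0; 3->0 ok
  pos 15: z in {1,5}, choose 1; 0->1 ok
  pos 16: z in {1,5}, choose 1; 1->1 ok
  pos 17: z in {1,5}, choose 1; 1->1 ok
  pos 18: y in {0,3}, choose 3; 1->3 ok
  pos 19: x in {4}, choose 4; 3->4 ok
  pos 20: w in {2}, choose 2; 4->2 ok
  pos 21: w in {2}, choose 2; 2->2 ok
  pos 22: z in {1,5}, choose 1; 2->1 ok
  pos 23: z in {1,5}, choose 1; 1->1 ok
  pos 24: y in {0,3}, choose 3; 1->3 ok
  pos 25: w in {2}, choose 2; 3->2 ok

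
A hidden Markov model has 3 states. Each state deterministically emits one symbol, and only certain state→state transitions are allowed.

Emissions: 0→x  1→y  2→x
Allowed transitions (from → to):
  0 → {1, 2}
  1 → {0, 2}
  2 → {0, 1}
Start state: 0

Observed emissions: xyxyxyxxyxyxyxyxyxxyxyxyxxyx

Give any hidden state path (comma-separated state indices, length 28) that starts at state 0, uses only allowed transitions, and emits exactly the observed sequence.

0,1,0,1,0,1,0,2,1,0,1,0,1,0,1,0,1,0,2,1,0,1,2,1,2,0,1,0

  0: obs=x cand={0,2} pick 0 [start]
  1: obs=y cand={1} pick 1 [0->1 ok]
  2: obs=x cand={0,2} pick 0 [1->0 ok]
  3: obs=y cand={1} pick 1 [0->1 ok]
  4: obs=x cand={0,2} pick 0 [1->0 ok]
  5: obs=y cand={1} pick 1 [0->1 ok]
  6: obs=x cand={0,2} pick 0 [1->0 ok]
  7: obs=x cand={0,2} pick 2 [0->2 ok]
  8: obs=y cand={1} pick 1 [2->1 ok]
  9: obs=x cand={0,2} pick 0 [1->0 ok]
  10: obs=y cand={1} pick 1 [0->1 ok]
  11: obs=x cand={0,2} pick 0 [1->0 ok]
  12: obs=y cand={1} pick 1 [0->1 ok]
  13: obs=x cand={0,2} pick 0 [1->0 ok]
  14: obs=y cand={1} pick 1 [0->1 ok]
  15: obs=x cand={0,2} pick 0 [1->0 ok]
  16: obs=y cand={1} pick 1 [0->1 ok]
  17: obs=x cand={0,2} pick 0 [1->0 ok]
  18: obs=x cand={0,2} pick 2 [0->2 ok]
  19: obs=y cand={1} pick 1 [2->1 ok]
  20: obs=x cand={0,2} pick 0 [1->0 ok]
  21: obs=y cand={1} pick 1 [0->1 ok]
  22: obs=x cand={0,2} pick 2 [1->2 ok]
  23: obs=y cand={1} pick 1 [2->1 ok]
  24: obs=x cand={0,2} pick 2 [1->2 ok]
  25: obs=x cand={0,2} pick 0 [2->0 ok]
  26: obs=y cand={1} pick 1 [0->1 ok]
  27: obs=x cand={0,2} pick 0 [1->0 ok]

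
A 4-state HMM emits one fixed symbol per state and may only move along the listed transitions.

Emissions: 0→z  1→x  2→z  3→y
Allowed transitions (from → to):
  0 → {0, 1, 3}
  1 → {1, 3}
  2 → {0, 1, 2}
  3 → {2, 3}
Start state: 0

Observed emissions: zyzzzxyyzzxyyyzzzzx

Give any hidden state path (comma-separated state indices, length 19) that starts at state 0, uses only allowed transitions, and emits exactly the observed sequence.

0,3,2,2,0,1,3,3,2,0,1,3,3,3,2,2,2,2,1

  t0 'z' -> {0,2}, take 0 (start)
  t1 'y' -> {3}, take 3 (0->3 ok)
  t2 'z' -> {0,2}, take 2 (3->2 ok)
  t3 'z' -> {0,2}, take 2 (2->2 ok)
  t4 'z' -> {0,2}, take 0 (2->0 ok)
  t5 'x' -> {1}, take 1 (0->1 ok)
  t6 'y' -> {3}, take 3 (1->3 ok)
  t7 'y' -> {3}, take 3 (3->3 ok)
  t8 'z' -> {0,2}, take 2 (3->2 ok)
  t9 'z' -> {0,2}, take 0 (2->0 ok)
  t10 'x' -> {1}, take 1 (0->1 ok)
  t11 'y' -> {3}, take 3 (1->3 ok)
  t12 'y' -> {3}, take 3 (3->3 ok)
  t13 'y' -> {3}, take 3 (3->3 ok)
  t14 'z' -> {0,2}, take 2 (3->2 ok)
  t15 'z' -> {0,2}, take 2 (2->2 ok)
  t16 'z' -> {0,2}, take 2 (2->2 ok)
  t17 'z' -> {0,2}, take 2 (2->2 ok)
  t18 'x' -> {1}, take 1 (2->1 ok)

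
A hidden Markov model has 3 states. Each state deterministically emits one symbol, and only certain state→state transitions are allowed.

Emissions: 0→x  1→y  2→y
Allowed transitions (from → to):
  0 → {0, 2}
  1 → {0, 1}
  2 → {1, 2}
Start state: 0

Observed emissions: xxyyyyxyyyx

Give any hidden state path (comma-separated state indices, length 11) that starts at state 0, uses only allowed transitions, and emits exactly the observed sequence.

0,0,2,2,1,1,0,2,2,1,0

  t0 'x' -> {0}, take 0 (start)
  t1 'x' -> {0}, take 0 (0->0 ok)
  t2 'y' -> {1,2}, take 2 (0->2 ok)
  t3 'y' -> {1,2}, take 2 (2->2 ok)
  t4 'y' -> {1,2}, take 1 (2->1 ok)
  t5 'y' -> {1,2}, take 1 (1->1 ok)
  t6 'x' -> {0}, take 0 (1->0 ok)
  t7 'y' -> {1,2}, take 2 (0->2 ok)
  t8 'y' -> {1,2}, take 2 (2->2 ok)
  t9 'y' -> {1,2}, take 1 (2->1 ok)
  t10 'x' -> {0}, take 0 (1->0 ok)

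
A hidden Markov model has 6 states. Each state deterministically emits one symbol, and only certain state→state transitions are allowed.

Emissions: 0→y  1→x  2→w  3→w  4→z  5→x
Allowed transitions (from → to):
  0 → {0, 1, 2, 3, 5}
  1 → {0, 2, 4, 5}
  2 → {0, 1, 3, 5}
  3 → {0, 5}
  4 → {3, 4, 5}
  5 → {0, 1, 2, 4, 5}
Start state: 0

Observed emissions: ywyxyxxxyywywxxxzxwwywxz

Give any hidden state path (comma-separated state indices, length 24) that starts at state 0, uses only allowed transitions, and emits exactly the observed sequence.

0,3,0,5,0,5,5,5,0,0,2,0,2,1,5,5,4,5,2,3,0,2,1,4

  0: obs=y cand={0} pick 0 [start]
  1: obs=w cand={2,3} pick 3 [0->3 ok]
  2: obs=y cand={0} pick 0 [3->0 ok]
  3: obs=x cand={1,5} pick 5 [0->5 ok]
  4: obs=y cand={0} pick 0 [5->0 ok]
  5: obs=x cand={1,5} pick 5 [0->5 ok]
  6: obs=x cand={1,5} pick 5 [5->5 ok]
  7: obs=x cand={1,5} pick 5 [5->5 ok]
  8: obs=y cand={0} pick 0 [5->0 ok]
  9: obs=y cand={0} pick 0 [0->0 ok]
  10: obs=w cand={2,3} pick 2 [0->2 ok]
  11: obs=y cand={0} pick 0 [2->0 ok]
  12: obs=w cand={2,3} pick 2 [0->2 ok]
  13: obs=x cand={1,5} pick 1 [2->1 ok]
  14: obs=x cand={1,5} pick 5 [1->5 ok]
  15: obs=x cand={1,5} pick 5 [5->5 ok]
  16: obs=z cand={4} pick 4 [5->4 ok]
  17: obs=x cand={1,5} pick 5 [4->5 ok]
  18: obs=w cand={2,3} pick 2 [5->2 ok]
  19: obs=w cand={2,3} pick 3 [2->3 ok]
  20: obs=y cand={0} pick 0 [3->0 ok]
  21: obs=w cand={2,3} pick 2 [0->2 ok]
  22: obs=x cand={1,5} pick 1 [2->1 ok]
  23: obs=z cand={4} pick 4 [1->4 ok]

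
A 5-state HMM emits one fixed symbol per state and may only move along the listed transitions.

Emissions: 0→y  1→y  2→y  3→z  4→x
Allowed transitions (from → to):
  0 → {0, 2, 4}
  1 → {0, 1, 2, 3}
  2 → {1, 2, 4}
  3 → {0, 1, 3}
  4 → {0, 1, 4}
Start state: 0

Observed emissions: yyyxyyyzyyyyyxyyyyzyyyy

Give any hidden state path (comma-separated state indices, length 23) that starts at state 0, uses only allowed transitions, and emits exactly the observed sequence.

0,0,0,4,0,2,1,3,1,1,0,0,0,4,0,2,1,1,3,0,0,0,2

  [0] y  {0,1,2}  => 0  start
  [1] y  {0,1,2}  => 0  0->0 ok
  [2] y  {0,1,2}  => 0  0->0 ok
  [3] x  {4}  => 4  0->4 ok
  [4] y  {0,1,2}  => 0  4->0 ok
  [5] y  {0,1,2}  => 2  0->2 ok
  [6] y  {0,1,2}  => 1  2->1 ok
  [7] z  {3}  => 3  1->3 ok
  [8] y  {0,1,2}  => 1  3->1 ok
  [9] y  {0,1,2}  => 1  1->1 ok
  [10] y  {0,1,2}  => 0  1->0 ok
  [11] y  {0,1,2}  => 0  0->0 ok
  [12] y  {0,1,2}  => 0  0->0 ok
  [13] x  {4}  => 4  0->4 ok
  [14] y  {0,1,2}  => 0  4->0 ok
  [15] y  {0,1,2}  => 2  0->2 ok
  [16] y  {0,1,2}  => 1  2->1 ok
  [17] y  {0,1,2}  => 1  1->1 ok
  [18] z  {3}  => 3  1->3 ok
  [19] y  {0,1,2}  => 0  3->0 ok
  [20] y  {0,1,2}  => 0  0->0 ok
  [21] y  {0,1,2}  => 0  0->0 ok
  [22] y  {0,1,2}  => 2  0->2 ok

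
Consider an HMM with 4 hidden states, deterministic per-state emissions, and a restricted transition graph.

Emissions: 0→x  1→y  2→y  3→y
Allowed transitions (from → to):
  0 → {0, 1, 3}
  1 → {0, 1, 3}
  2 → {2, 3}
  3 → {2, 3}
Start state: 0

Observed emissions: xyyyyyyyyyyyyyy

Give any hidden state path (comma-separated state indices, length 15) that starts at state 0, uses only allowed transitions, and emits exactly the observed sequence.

0,1,3,3,2,2,2,3,3,2,2,2,2,3,3

  [0] x  {0}  => 0  start
  [1] y  {1,2,3}  => 1  0->1 ok
  [2] y  {1,2,3}  => 3  1->3 ok
  [3] y  {1,2,3}  => 3  3->3 ok
  [4] y  {1,2,3}  => 2  3->2 ok
  [5] y  {1,2,3}  => 2  2->2 ok
  [6] y  {1,2,3}  => 2  2->2 ok
  [7] y  {1,2,3}  => 3  2->3 ok
  [8] y  {1,2,3}  => 3  3->3 ok
  [9] y  {1,2,3}  => 2  3->2 ok
  [10] y  {1,2,3}  => 2  2->2 ok
  [11] y  {1,2,3}  => 2  2->2 ok
  [12] y  {1,2,3}  => 2  2->2 ok
  [13] y  {1,2,3}  => 3  2->3 ok
  [14] y  {1,2,3}  => 3  3->3 ok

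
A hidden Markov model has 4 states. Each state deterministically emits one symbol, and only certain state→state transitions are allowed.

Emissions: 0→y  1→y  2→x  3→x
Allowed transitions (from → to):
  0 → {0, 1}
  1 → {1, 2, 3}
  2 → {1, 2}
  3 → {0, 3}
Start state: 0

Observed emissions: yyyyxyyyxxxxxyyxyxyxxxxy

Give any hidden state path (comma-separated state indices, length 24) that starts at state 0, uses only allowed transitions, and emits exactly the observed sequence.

  0: obs=y cand={0,1} pick 0 [start]
  1: obs=y cand={0,1} pick 1 [0->1 ok]
  2: obs=y cand={0,1} pick 1 [1->1 ok]
  3: obs=y cand={0,1} pick 1 [1->1 ok]
  4: obs=x cand={2,3} pick 3 [1->3 ok]
  5: obs=y cand={0,1} pick 0 [3->0 ok]
  6: obs=y cand={0,1} pick 0 [0->0 ok]
  7: obs=y cand={0,1} pick 1 [0->1 ok]
  8: obs=x cand={2,3} pick 3 [1->3 ok]
  9: obs=x cand={2,3} pick 3 [3->3 ok]
  10: obs=x cand={2,3} pick 3 [3->3 ok]
  11: obs=x cand={2,3} pick 3 [3->3 ok]
  12: obs=x cand={2,3} pick 3 [3->3 ok]
  13: obs=y cand={0,1} pick 0 [3->0 ok]
  14: obs=y cand={0,1} pick 1 [0->1 ok]
  15: obs=x cand={2,3} pick 2 [1->2 ok]
  16: obs=y cand={0,1} pick 1 [2->1 ok]
  17: obs=x cand={2,3} pick 2 [1->2 ok]
  18: obs=y cand={0,1} pick 1 [2->1 ok]
  19: obs=x cand={2,3} pick 2 [1->2 ok]
  20: obs=x cand={2,3} pick 2 [2->2 ok]
  21: obs=x cand={2,3} pick 2 [2->2 ok]
  22: obs=x cand={2,3} pick 2 [2->2 ok]
  23: obs=y cand={0,1} pick 1 [2->1 ok]

0,1,1,1,3,0,0,1,3,3,3,3,3,0,1,2,1,2,1,2,2,2,2,1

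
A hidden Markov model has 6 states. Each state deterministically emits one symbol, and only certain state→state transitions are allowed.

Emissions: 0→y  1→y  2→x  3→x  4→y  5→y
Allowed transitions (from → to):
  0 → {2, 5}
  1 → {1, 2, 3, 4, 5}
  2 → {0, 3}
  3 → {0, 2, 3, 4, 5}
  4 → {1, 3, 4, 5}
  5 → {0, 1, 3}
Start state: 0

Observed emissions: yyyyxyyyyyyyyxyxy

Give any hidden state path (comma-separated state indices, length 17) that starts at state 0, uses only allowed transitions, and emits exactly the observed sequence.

0,5,0,5,3,4,4,5,1,4,5,0,5,3,0,2,0

  pos 0: y in {0,1,4,5}, choose 0; start
  pos 1: y in {0,1,4,5}, choose 5; 0->5 ok
  pos 2: y in {0,1,4,5}, choose 0; 5->0 ok
  pos 3: y in {0,1,4,5}, choose 5; 0->5 ok
  pos 4: x in {2,3}, choose 3; 5->3 ok
  pos 5: y in {0,1,4,5}, choose 4; 3->4 ok
  pos 6: y in {0,1,4,5}, choose 4; 4->4 ok
  pos 7: y in {0,1,4,5}, choose 5; 4->5 ok
  pos 8: y in {0,1,4,5}, choose 1; 5->1 ok
  pos 9: y in {0,1,4,5}, choose 4; 1->4 ok
  pos 10: y in {0,1,4,5}, choose 5; 4->5 ok
  pos 11: y in {0,1,4,5}, choose 0; 5->0 ok
  pos 12: y in {0,1,4,5}, choose 5; 0->5 ok
  pos 13: x in {2,3}, choose 3; 5->3 ok
  pos 14: y in {0,1,4,5}, choose 0; 3->0 ok
  pos 15: x in {2,3}, choose 2; 0->2 ok
  pos 16: y in {0,1,4,5}, choose 0; 2->0 ok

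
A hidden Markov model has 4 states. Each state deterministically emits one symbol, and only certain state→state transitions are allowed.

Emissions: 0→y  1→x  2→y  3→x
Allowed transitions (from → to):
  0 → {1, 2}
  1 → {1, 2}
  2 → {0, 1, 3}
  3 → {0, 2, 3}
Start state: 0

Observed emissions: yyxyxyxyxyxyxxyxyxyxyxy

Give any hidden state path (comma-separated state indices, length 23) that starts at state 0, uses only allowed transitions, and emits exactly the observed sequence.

0,2,1,2,3,2,3,0,1,2,3,2,3,3,2,3,0,1,2,3,2,3,2

  0: obs=y cand={0,2} pick 0 [start]
  1: obs=y cand={0,2} pick 2 [0->2 ok]
  2: obs=x cand={1,3} pick 1 [2->1 ok]
  3: obs=y cand={0,2} pick 2 [1->2 ok]
  4: obs=x cand={1,3} pick 3 [2->3 ok]
  5: obs=y cand={0,2} pick 2 [3->2 ok]
  6: obs=x cand={1,3} pick 3 [2->3 ok]
  7: obs=y cand={0,2} pick 0 [3->0 ok]
  8: obs=x cand={1,3} pick 1 [0->1 ok]
  9: obs=y cand={0,2} pick 2 [1->2 ok]
  10: obs=x cand={1,3} pick 3 [2->3 ok]
  11: obs=y cand={0,2} pick 2 [3->2 ok]
  12: obs=x cand={1,3} pick 3 [2->3 ok]
  13: obs=x cand={1,3} pick 3 [3->3 ok]
  14: obs=y cand={0,2} pick 2 [3->2 ok]
  15: obs=x cand={1,3} pick 3 [2->3 ok]
  16: obs=y cand={0,2} pick 0 [3->0 ok]
  17: obs=x cand={1,3} pick 1 [0->1 ok]
  18: obs=y cand={0,2} pick 2 [1->2 ok]
  19: obs=x cand={1,3} pick 3 [2->3 ok]
  20: obs=y cand={0,2} pick 2 [3->2 ok]
  21: obs=x cand={1,3} pick 3 [2->3 ok]
  22: obs=y cand={0,2} pick 2 [3->2 ok]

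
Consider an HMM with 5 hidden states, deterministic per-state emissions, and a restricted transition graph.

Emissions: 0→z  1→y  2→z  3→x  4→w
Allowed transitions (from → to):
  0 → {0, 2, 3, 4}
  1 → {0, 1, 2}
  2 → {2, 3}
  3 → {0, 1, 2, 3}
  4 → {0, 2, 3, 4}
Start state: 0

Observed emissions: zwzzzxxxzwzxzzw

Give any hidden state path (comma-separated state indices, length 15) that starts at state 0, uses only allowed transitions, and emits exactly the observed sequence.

0,4,2,2,2,3,3,3,0,4,2,3,0,0,4

  [0] z  {0,2}  => 0  start
  [1] w  {4}  => 4  0->4 ok
  [2] z  {0,2}  => 2  4->2 ok
  [3] z  {0,2}  => 2  2->2 ok
  [4] z  {0,2}  => 2  2->2 ok
  [5] x  {3}  => 3  2->3 ok
  [6] x  {3}  => 3  3->3 ok
  [7] x  {3}  => 3  3->3 ok
  [8] z  {0,2}  => 0  3->0 ok
  [9] w  {4}  => 4  0->4 ok
  [10] z  {0,2}  => 2  4->2 ok
  [11] x  {3}  => 3  2->3 ok
  [12] z  {0,2}  => 0  3->0 ok
  [13] z  {0,2}  => 0  0->0 ok
  [14] w  {4}  => 4  0->4 ok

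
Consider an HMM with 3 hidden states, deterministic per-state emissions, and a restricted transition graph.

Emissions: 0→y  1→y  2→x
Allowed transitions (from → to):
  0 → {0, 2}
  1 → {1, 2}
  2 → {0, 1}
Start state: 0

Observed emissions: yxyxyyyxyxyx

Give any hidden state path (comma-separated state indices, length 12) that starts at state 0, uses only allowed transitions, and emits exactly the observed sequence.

0,2,0,2,0,0,0,2,1,2,1,2

  [0] y  {0,1}  => 0  start
  [1] x  {2}  => 2  0->2 ok
  [2] y  {0,1}  => 0  2->0 ok
  [3] x  {2}  => 2  0->2 ok
  [4] y  {0,1}  => 0  2->0 ok
  [5] y  {0,1}  => 0  0->0 ok
  [6] y  {0,1}  => 0  0->0 ok
  [7] x  {2}  => 2  0->2 ok
  [8] y  {0,1}  => 1  2->1 ok
  [9] x  {2}  => 2  1->2 ok
  [10] y  {0,1}  => 1  2->1 ok
  [11] x  {2}  => 2  1->2 ok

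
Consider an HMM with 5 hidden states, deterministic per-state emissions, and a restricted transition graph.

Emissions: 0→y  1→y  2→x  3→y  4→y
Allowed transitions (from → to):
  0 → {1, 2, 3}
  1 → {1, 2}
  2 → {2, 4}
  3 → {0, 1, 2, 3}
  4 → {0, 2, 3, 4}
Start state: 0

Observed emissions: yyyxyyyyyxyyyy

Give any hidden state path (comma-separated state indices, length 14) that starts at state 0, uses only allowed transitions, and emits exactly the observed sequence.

  pos 0: y in {0,1,3,4}, choose 0; start
  pos 1: y in {0,1,3,4}, choose 1; 0->1 ok
  pos 2: y in {0,1,3,4}, choose 1; 1->1 ok
  pos 3: x in {2}, choose 2; 1->2 ok
  pos 4: y in {0,1,3,4}, choose 4; 2->4 ok
  pos 5: y in {0,1,3,4}, choose 0; 4->0 ok
  pos 6: y in {0,1,3,4}, choose 1; 0->1 ok
  pos 7: y in {0,1,3,4}, choose 1; 1->1 ok
  pos 8: y in {0,1,3,4}, choose 1; 1->1 ok
  pos 9: x in {2}, choose 2; 1->2 ok
  pos 10: y in {0,1,3,4}, choose 4; 2->4 ok
  pos 11: y in {0,1,3,4}, choose 3; 4->3 ok
  pos 12: y in {0,1,3,4}, choose 0; 3->0 ok
  pos 13: y in {0,1,3,4}, choose 3; 0->3 ok

0,1,1,2,4,0,1,1,1,2,4,3,0,3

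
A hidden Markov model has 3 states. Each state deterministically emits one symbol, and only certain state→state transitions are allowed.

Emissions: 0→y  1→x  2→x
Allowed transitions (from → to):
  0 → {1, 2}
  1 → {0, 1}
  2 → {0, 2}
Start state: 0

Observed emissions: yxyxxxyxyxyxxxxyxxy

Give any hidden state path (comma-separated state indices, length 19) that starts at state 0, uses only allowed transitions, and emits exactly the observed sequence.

0,1,0,2,2,2,0,2,0,1,0,1,1,1,1,0,1,1,0

  t0 'y' -> {0}, take 0 (start)
  t1 'x' -> {1,2}, take 1 (0->1 ok)
  t2 'y' -> {0}, take 0 (1->0 ok)
  t3 'x' -> {1,2}, take 2 (0->2 ok)
  t4 'x' -> {1,2}, take 2 (2->2 ok)
  t5 'x' -> {1,2}, take 2 (2->2 ok)
  t6 'y' -> {0}, take 0 (2->0 ok)
  t7 'x' -> {1,2}, take 2 (0->2 ok)
  t8 'y' -> {0}, take 0 (2->0 ok)
  t9 'x' -> {1,2}, take 1 (0->1 ok)
  t10 'y' -> {0}, take 0 (1->0 ok)
  t11 'x' -> {1,2}, take 1 (0->1 ok)
  t12 'x' -> {1,2}, take 1 (1->1 ok)
  t13 'x' -> {1,2}, take 1 (1->1 ok)
  t14 'x' -> {1,2}, take 1 (1->1 ok)
  t15 'y' -> {0}, take 0 (1->0 ok)
  t16 'x' -> {1,2}, take 1 (0->1 ok)
  t17 'x' -> {1,2}, take 1 (1->1 ok)
  t18 'y' -> {0}, take 0 (1->0 ok)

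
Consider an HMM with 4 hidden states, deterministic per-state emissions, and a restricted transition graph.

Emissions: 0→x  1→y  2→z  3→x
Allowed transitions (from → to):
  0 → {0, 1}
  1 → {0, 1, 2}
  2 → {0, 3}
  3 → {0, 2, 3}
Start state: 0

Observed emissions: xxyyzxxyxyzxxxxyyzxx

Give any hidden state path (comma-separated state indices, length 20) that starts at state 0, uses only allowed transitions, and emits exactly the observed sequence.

0,0,1,1,2,3,0,1,0,1,2,3,3,0,0,1,1,2,0,0

  pos 0: x in {0,3}, choose 0; start
  pos 1: x in {0,3}, choose 0; 0->0 ok
  pos 2: y in {1}, choose 1; 0->1 ok
  pos 3: y in {1}, choose 1; 1->1 ok
  pos 4: z in {2}, choose 2; 1->2 ok
  pos 5: x in {0,3}, choose 3; 2->3 ok
  pos 6: x in {0,3}, choose 0; 3->0 ok
  pos 7: y in {1}, choose 1; 0->1 ok
  pos 8: x in {0,3}, choose 0; 1->0 ok
  pos 9: y in {1}, choose 1; 0->1 ok
  pos 10: z in {2}, choose 2; 1->2 ok
  pos 11: x in {0,3}, choose 3; 2->3 ok
  pos 12: x in {0,3}, choose 3; 3->3 ok
  pos 13: x in {0,3}, choose 0; 3->0 ok
  pos 14: x in {0,3}, choose 0; 0->0 ok
  pos 15: y in {1}, choose 1; 0->1 ok
  pos 16: y in {1}, choose 1; 1->1 ok
  pos 17: z in {2}, choose 2; 1->2 ok
  pos 18: x in {0,3}, choose 0; 2->0 ok
  pos 19: x in {0,3}, choose 0; 0->0 ok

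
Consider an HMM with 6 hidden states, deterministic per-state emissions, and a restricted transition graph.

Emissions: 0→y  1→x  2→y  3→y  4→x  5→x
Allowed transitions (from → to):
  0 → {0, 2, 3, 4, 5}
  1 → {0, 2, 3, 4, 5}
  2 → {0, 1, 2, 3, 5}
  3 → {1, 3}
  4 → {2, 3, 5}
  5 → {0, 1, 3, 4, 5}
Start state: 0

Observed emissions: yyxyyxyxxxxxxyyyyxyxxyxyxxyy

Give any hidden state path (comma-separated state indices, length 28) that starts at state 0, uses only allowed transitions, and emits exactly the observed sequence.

  [0] y  {0,2,3}  => 0  start
  [1] y  {0,2,3}  => 0  0->0 ok
  [2] x  {1,4,5}  => 4  0->4 ok
  [3] y  {0,2,3}  => 3  4->3 ok
  [4] y  {0,2,3}  => 3  3->3 ok
  [5] x  {1,4,5}  => 1  3->1 ok
  [6] y  {0,2,3}  => 3  1->3 ok
  [7] x  {1,4,5}  => 1  3->1 ok
  [8] x  {1,4,5}  => 4  1->4 ok
  [9] x  {1,4,5}  => 5  4->5 ok
  [10] x  {1,4,5}  => 1  5->1 ok
  [11] x  {1,4,5}  => 5  1->5 ok
  [12] x  {1,4,5}  => 4  5->4 ok
  [13] y  {0,2,3}  => 2  4->2 ok
  [14] y  {0,2,3}  => 3  2->3 ok
  [15] y  {0,2,3}  => 3  3->3 ok
  [16] y  {0,2,3}  => 3  3->3 ok
  [17] x  {1,4,5}  => 1  3->1 ok
  [18] y  {0,2,3}  => 3  1->3 ok
  [19] x  {1,4,5}  => 1  3->1 ok
  [20] x  {1,4,5}  => 5  1->5 ok
  [21] y  {0,2,3}  => 3  5->3 ok
  [22] x  {1,4,5}  => 1  3->1 ok
  [23] y  {0,2,3}  => 3  1->3 ok
  [24] x  {1,4,5}  => 1  3->1 ok
  [25] x  {1,4,5}  => 5  1->5 ok
  [26] y  {0,2,3}  => 0  5->0 ok
  [27] y  {0,2,3}  => 3  0->3 ok

0,0,4,3,3,1,3,1,4,5,1,5,4,2,3,3,3,1,3,1,5,3,1,3,1,5,0,3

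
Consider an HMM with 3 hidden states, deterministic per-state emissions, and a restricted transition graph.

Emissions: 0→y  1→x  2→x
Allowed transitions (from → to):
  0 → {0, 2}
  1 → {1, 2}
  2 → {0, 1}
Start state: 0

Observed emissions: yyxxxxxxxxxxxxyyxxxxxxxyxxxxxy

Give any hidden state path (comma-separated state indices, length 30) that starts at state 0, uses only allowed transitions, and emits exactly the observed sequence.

0,0,2,1,1,1,2,1,2,1,2,1,1,2,0,0,2,1,1,1,1,1,2,0,2,1,1,1,2,0

  pos 0: y in {0}, choose 0; start
  pos 1: y in {0}, choose 0; 0->0 ok
  pos 2: x in {1,2}, choose 2; 0->2 ok
  pos 3: x in {1,2}, choose 1; 2->1 ok
  pos 4: x in {1,2}, choose 1; 1->1 ok
  pos 5: x in {1,2}, choose 1; 1->1 ok
  pos 6: x in {1,2}, choose 2; 1->2 ok
  pos 7: x in {1,2}, choose 1; 2->1 ok
  pos 8: x in {1,2}, choose 2; 1->2 ok
  pos 9: x in {1,2}, choose 1; 2->1 ok
  pos 10: x in {1,2}, choose 2; 1->2 ok
  pos 11: x in {1,2}, choose 1; 2->1 ok
  pos 12: x in {1,2}, choose 1; 1->1 ok
  pos 13: x in {1,2}, choose 2; 1->2 ok
  pos 14: y in {0}, choose 0; 2->0 ok
  pos 15: y in {0}, choose 0; 0->0 ok
  pos 16: x in {1,2}, choose 2; 0->2 ok
  pos 17: x in {1,2}, choose 1; 2->1 ok
  pos 18: x in {1,2}, choose 1; 1->1 ok
  pos 19: x in {1,2}, choose 1; 1->1 ok
  pos 20: x in {1,2}, choose 1; 1->1 ok
  pos 21: x in {1,2}, choose 1; 1->1 ok
  pos 22: x in {1,2}, choose 2; 1->2 ok
  pos 23: y in {0}, choose 0; 2->0 ok
  pos 24: x in {1,2}, choose 2; 0->2 ok
  pos 25: x in {1,2}, choose 1; 2->1 ok
  pos 26: x in {1,2}, choose 1; 1->1 ok
  pos 27: x in {1,2}, choose 1; 1->1 ok
  pos 28: x in {1,2}, choose 2; 1->2 ok
  pos 29: y in {0}, choose 0; 2->0 ok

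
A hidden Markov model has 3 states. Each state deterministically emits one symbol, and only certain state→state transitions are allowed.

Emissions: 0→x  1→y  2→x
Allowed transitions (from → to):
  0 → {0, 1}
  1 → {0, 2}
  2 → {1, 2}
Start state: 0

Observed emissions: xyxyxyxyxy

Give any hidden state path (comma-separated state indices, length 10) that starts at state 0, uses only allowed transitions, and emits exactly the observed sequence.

0,1,0,1,2,1,0,1,0,1

  0: obs=x cand={0,2} pick 0 [start]
  1: obs=y cand={1} pick 1 [0->1 ok]
  2: obs=x cand={0,2} pick 0 [1->0 ok]
  3: obs=y cand={1} pick 1 [0->1 ok]
  4: obs=x cand={0,2} pick 2 [1->2 ok]
  5: obs=y cand={1} pick 1 [2->1 ok]
  6: obs=x cand={0,2} pick 0 [1->0 ok]
  7: obs=y cand={1} pick 1 [0->1 ok]
  8: obs=x cand={0,2} pick 0 [1->0 ok]
  9: obs=y cand={1} pick 1 [0->1 ok]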